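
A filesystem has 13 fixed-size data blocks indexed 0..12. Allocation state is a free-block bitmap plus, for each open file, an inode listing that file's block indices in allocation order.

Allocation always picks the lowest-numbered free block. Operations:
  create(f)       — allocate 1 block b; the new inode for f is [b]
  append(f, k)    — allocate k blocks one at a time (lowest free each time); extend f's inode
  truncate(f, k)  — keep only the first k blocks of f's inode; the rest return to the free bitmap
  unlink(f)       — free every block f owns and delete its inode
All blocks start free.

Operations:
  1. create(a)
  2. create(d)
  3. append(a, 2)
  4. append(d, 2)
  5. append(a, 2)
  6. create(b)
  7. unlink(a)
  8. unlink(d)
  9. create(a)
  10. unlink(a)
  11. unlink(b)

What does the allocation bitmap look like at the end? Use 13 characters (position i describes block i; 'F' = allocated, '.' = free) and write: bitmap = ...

  1. create(a)  ⇒  F............  {a→[0]}
  2. create(d)  ⇒  FF...........  {a→[0]; d→[1]}
  3. append(a, 2)  ⇒  FFFF.........  {a→[0, 2, 3]; d→[1]}
  4. append(d, 2)  ⇒  FFFFFF.......  {a→[0, 2, 3]; d→[1, 4, 5]}
  5. append(a, 2)  ⇒  FFFFFFFF.....  {a→[0, 2, 3, 6, 7]; d→[1, 4, 5]}
  6. create(b)  ⇒  FFFFFFFFF....  {a→[0, 2, 3, 6, 7]; b→[8]; d→[1, 4, 5]}
  7. unlink(a)  ⇒  .F..FF..F....  {b→[8]; d→[1, 4, 5]}
  8. unlink(d)  ⇒  ........F....  {b→[8]}
  9. create(a)  ⇒  F.......F....  {a→[0]; b→[8]}
  10. unlink(a)  ⇒  ........F....  {b→[8]}
  11. unlink(b)  ⇒  .............  {}

bitmap = .............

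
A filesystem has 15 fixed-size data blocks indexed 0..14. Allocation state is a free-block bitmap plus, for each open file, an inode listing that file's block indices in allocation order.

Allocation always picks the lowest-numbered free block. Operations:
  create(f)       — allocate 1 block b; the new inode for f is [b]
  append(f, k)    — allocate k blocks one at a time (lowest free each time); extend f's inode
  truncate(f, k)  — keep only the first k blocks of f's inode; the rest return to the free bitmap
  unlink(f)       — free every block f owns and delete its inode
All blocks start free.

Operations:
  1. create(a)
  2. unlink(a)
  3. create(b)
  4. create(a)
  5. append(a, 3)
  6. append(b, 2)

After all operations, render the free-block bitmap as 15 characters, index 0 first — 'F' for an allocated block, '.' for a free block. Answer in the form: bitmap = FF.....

create(a): bitmap=F.............. | a=[0]
unlink(a): bitmap=............... | 
create(b): bitmap=F.............. | b=[0]
create(a): bitmap=FF............. | a=[1] b=[0]
append(a, 3): bitmap=FFFFF.......... | a=[1, 2, 3, 4] b=[0]
append(b, 2): bitmap=FFFFFFF........ | a=[1, 2, 3, 4] b=[0, 5, 6]

bitmap = FFFFFFF........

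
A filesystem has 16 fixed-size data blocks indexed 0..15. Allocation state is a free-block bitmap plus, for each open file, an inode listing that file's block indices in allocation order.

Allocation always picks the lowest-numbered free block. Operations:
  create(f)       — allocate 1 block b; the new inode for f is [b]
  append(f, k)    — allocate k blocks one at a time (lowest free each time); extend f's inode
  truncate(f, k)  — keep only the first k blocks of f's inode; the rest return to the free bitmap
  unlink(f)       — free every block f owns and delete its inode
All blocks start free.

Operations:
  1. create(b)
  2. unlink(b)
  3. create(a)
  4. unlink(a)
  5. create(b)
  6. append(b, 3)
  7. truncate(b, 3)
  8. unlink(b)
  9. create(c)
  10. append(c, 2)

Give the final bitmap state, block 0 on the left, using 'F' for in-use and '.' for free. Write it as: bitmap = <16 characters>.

bitmap = FFF.............

  1. create(b)  ⇒  F...............  {b→[0]}
  2. unlink(b)  ⇒  ................  {}
  3. create(a)  ⇒  F...............  {a→[0]}
  4. unlink(a)  ⇒  ................  {}
  5. create(b)  ⇒  F...............  {b→[0]}
  6. append(b, 3)  ⇒  FFFF............  {b→[0, 1, 2, 3]}
  7. truncate(b, 3)  ⇒  FFF.............  {b→[0, 1, 2]}
  8. unlink(b)  ⇒  ................  {}
  9. create(c)  ⇒  F...............  {c→[0]}
  10. append(c, 2)  ⇒  FFF.............  {c→[0, 1, 2]}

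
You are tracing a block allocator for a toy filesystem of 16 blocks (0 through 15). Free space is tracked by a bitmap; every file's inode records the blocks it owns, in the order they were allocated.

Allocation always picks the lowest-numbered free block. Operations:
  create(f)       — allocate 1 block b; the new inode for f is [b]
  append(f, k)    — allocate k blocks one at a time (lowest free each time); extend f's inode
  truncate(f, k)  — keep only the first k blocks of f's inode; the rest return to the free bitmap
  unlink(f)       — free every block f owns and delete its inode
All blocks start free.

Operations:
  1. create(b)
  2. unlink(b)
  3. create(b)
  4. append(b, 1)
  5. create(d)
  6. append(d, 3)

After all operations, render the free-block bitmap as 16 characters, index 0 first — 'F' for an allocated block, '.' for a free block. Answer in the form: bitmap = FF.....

  1. create(b)  ⇒  F...............  {b→[0]}
  2. unlink(b)  ⇒  ................  {}
  3. create(b)  ⇒  F...............  {b→[0]}
  4. append(b, 1)  ⇒  FF..............  {b→[0, 1]}
  5. create(d)  ⇒  FFF.............  {b→[0, 1]; d→[2]}
  6. append(d, 3)  ⇒  FFFFFF..........  {b→[0, 1]; d→[2, 3, 4, 5]}

bitmap = FFFFFF..........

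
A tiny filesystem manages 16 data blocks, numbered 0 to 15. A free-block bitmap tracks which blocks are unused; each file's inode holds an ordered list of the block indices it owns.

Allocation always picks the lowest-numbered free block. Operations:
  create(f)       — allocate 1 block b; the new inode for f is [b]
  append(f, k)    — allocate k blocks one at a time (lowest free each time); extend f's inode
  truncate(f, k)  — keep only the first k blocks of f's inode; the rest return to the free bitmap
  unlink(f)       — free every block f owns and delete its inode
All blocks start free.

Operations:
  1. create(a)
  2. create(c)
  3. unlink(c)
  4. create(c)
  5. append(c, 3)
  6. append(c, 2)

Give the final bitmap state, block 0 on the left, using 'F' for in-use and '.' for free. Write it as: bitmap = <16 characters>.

[1] create(a) — a=0 (map F...............)
[2] create(c) — a=0 c=1 (map FF..............)
[3] unlink(c) — a=0 (map F...............)
[4] create(c) — a=0 c=1 (map FF..............)
[5] append(c, 3) — a=0 c=1,2,3,4 (map FFFFF...........)
[6] append(c, 2) — a=0 c=1,2,3,4,5,6 (map FFFFFFF.........)

bitmap = FFFFFFF.........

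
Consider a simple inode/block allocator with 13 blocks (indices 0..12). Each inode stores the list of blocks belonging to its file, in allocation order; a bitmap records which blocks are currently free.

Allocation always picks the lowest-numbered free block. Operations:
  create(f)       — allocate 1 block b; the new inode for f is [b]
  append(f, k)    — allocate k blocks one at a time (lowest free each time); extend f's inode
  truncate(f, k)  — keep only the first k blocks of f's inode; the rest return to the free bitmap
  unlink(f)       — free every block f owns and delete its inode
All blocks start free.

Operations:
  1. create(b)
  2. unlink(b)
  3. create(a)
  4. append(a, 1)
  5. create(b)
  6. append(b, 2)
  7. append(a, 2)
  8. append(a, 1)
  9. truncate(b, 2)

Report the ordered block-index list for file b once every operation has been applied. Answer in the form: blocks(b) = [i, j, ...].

create(b): bitmap=F............ | b=[0]
unlink(b): bitmap=............. | 
create(a): bitmap=F............ | a=[0]
append(a, 1): bitmap=FF........... | a=[0, 1]
create(b): bitmap=FFF.......... | a=[0, 1] b=[2]
append(b, 2): bitmap=FFFFF........ | a=[0, 1] b=[2, 3, 4]
append(a, 2): bitmap=FFFFFFF...... | a=[0, 1, 5, 6] b=[2, 3, 4]
append(a, 1): bitmap=FFFFFFFF..... | a=[0, 1, 5, 6, 7] b=[2, 3, 4]
truncate(b, 2): bitmap=FFFF.FFF..... | a=[0, 1, 5, 6, 7] b=[2, 3]

blocks(b) = [2, 3]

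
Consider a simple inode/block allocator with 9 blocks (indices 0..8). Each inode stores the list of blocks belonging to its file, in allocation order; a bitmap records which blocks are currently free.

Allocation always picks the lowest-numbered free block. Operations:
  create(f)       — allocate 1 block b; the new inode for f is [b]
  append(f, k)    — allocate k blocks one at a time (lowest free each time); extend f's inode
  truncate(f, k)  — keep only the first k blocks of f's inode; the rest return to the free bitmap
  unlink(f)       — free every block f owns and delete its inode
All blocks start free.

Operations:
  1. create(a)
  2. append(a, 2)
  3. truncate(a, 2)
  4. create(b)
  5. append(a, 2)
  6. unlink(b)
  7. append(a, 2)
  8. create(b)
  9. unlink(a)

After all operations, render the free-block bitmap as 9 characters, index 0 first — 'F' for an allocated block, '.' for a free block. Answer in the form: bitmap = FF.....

[1] create(a) — a=0 (map F........)
[2] append(a, 2) — a=0,1,2 (map FFF......)
[3] truncate(a, 2) — a=0,1 (map FF.......)
[4] create(b) — a=0,1 b=2 (map FFF......)
[5] append(a, 2) — a=0,1,3,4 b=2 (map FFFFF....)
[6] unlink(b) — a=0,1,3,4 (map FF.FF....)
[7] append(a, 2) — a=0,1,3,4,2,5 (map FFFFFF...)
[8] create(b) — a=0,1,3,4,2,5 b=6 (map FFFFFFF..)
[9] unlink(a) — b=6 (map ......F..)

bitmap = ......F..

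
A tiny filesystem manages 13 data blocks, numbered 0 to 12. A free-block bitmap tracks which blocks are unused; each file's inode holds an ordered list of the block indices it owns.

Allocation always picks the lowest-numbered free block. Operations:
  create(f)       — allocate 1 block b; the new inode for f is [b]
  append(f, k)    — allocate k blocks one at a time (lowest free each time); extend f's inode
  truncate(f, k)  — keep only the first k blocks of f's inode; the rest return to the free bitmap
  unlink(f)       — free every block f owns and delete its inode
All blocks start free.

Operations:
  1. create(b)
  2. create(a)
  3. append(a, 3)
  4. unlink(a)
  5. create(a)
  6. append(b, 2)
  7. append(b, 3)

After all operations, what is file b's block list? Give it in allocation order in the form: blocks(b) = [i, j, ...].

[1] create(b) — b=0 (map F............)
[2] create(a) — a=1 b=0 (map FF...........)
[3] append(a, 3) — a=1,2,3,4 b=0 (map FFFFF........)
[4] unlink(a) — b=0 (map F............)
[5] create(a) — a=1 b=0 (map FF...........)
[6] append(b, 2) — a=1 b=0,2,3 (map FFFF.........)
[7] append(b, 3) — a=1 b=0,2,3,4,5,6 (map FFFFFFF......)

blocks(b) = [0, 2, 3, 4, 5, 6]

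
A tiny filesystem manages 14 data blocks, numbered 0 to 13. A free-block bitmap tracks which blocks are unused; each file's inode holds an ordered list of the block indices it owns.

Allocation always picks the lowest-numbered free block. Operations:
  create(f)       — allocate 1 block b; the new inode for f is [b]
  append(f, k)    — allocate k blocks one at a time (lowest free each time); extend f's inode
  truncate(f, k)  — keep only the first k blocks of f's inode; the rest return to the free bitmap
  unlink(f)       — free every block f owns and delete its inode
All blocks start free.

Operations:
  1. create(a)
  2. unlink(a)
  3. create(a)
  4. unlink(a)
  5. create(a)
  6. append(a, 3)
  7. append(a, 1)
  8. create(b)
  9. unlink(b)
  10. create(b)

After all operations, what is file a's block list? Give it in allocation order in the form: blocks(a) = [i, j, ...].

  1. create(a)  ⇒  F.............  {a→[0]}
  2. unlink(a)  ⇒  ..............  {}
  3. create(a)  ⇒  F.............  {a→[0]}
  4. unlink(a)  ⇒  ..............  {}
  5. create(a)  ⇒  F.............  {a→[0]}
  6. append(a, 3)  ⇒  FFFF..........  {a→[0, 1, 2, 3]}
  7. append(a, 1)  ⇒  FFFFF.........  {a→[0, 1, 2, 3, 4]}
  8. create(b)  ⇒  FFFFFF........  {a→[0, 1, 2, 3, 4]; b→[5]}
  9. unlink(b)  ⇒  FFFFF.........  {a→[0, 1, 2, 3, 4]}
  10. create(b)  ⇒  FFFFFF........  {a→[0, 1, 2, 3, 4]; b→[5]}

blocks(a) = [0, 1, 2, 3, 4]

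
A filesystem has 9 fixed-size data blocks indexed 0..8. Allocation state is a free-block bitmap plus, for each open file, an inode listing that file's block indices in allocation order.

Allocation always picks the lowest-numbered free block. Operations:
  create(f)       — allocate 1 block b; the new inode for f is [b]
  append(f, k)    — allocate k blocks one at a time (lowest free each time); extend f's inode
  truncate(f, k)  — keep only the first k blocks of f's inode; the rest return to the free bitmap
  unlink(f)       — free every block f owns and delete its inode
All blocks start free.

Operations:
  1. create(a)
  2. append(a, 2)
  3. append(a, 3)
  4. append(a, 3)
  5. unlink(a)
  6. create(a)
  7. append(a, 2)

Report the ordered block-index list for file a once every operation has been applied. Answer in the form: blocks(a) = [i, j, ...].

  1. create(a)  ⇒  F........  {a→[0]}
  2. append(a, 2)  ⇒  FFF......  {a→[0, 1, 2]}
  3. append(a, 3)  ⇒  FFFFFF...  {a→[0, 1, 2, 3, 4, 5]}
  4. append(a, 3)  ⇒  FFFFFFFFF  {a→[0, 1, 2, 3, 4, 5, 6, 7, 8]}
  5. unlink(a)  ⇒  .........  {}
  6. create(a)  ⇒  F........  {a→[0]}
  7. append(a, 2)  ⇒  FFF......  {a→[0, 1, 2]}

blocks(a) = [0, 1, 2]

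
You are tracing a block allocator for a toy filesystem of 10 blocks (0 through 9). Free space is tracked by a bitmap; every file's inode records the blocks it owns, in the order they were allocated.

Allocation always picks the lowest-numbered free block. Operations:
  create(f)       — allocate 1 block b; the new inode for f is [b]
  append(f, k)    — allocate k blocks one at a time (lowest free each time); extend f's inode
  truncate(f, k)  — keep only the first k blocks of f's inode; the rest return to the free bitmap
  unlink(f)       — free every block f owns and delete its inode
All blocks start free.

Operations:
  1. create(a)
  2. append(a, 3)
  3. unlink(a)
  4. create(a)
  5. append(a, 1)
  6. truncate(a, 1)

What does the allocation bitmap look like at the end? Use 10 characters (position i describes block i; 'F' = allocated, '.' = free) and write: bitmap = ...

  1. create(a)  ⇒  F.........  {a→[0]}
  2. append(a, 3)  ⇒  FFFF......  {a→[0, 1, 2, 3]}
  3. unlink(a)  ⇒  ..........  {}
  4. create(a)  ⇒  F.........  {a→[0]}
  5. append(a, 1)  ⇒  FF........  {a→[0, 1]}
  6. truncate(a, 1)  ⇒  F.........  {a→[0]}

bitmap = F.........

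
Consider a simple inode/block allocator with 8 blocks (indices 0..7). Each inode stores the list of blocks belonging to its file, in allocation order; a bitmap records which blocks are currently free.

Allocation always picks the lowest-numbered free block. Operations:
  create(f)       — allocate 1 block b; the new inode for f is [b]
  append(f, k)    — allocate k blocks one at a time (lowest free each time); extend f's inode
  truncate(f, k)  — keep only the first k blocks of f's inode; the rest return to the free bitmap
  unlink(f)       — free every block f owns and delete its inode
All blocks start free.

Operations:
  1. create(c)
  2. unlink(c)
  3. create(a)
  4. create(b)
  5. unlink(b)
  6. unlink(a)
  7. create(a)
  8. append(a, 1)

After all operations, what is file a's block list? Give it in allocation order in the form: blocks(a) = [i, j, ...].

blocks(a) = [0, 1]

create(c): bitmap=F....... | c=[0]
unlink(c): bitmap=........ | 
create(a): bitmap=F....... | a=[0]
create(b): bitmap=FF...... | a=[0] b=[1]
unlink(b): bitmap=F....... | a=[0]
unlink(a): bitmap=........ | 
create(a): bitmap=F....... | a=[0]
append(a, 1): bitmap=FF...... | a=[0, 1]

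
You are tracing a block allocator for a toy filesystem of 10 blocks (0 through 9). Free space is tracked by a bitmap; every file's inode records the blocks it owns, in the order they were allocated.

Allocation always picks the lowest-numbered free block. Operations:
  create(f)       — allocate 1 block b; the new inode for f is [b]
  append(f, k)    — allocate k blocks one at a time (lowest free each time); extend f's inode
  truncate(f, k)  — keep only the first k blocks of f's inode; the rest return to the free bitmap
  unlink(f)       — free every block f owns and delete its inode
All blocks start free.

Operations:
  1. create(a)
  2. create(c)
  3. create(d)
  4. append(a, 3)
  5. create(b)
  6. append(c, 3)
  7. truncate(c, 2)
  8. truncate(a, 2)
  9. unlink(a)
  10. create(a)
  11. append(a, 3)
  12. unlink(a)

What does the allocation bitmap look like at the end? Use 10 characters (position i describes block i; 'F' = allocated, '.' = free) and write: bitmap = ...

bitmap = .FF...FF..

  1. create(a)  ⇒  F.........  {a→[0]}
  2. create(c)  ⇒  FF........  {a→[0]; c→[1]}
  3. create(d)  ⇒  FFF.......  {a→[0]; c→[1]; d→[2]}
  4. append(a, 3)  ⇒  FFFFFF....  {a→[0, 3, 4, 5]; c→[1]; d→[2]}
  5. create(b)  ⇒  FFFFFFF...  {a→[0, 3, 4, 5]; b→[6]; c→[1]; d→[2]}
  6. append(c, 3)  ⇒  FFFFFFFFFF  {a→[0, 3, 4, 5]; b→[6]; c→[1, 7, 8, 9]; d→[2]}
  7. truncate(c, 2)  ⇒  FFFFFFFF..  {a→[0, 3, 4, 5]; b→[6]; c→[1, 7]; d→[2]}
  8. truncate(a, 2)  ⇒  FFFF..FF..  {a→[0, 3]; b→[6]; c→[1, 7]; d→[2]}
  9. unlink(a)  ⇒  .FF...FF..  {b→[6]; c→[1, 7]; d→[2]}
  10. create(a)  ⇒  FFF...FF..  {a→[0]; b→[6]; c→[1, 7]; d→[2]}
  11. append(a, 3)  ⇒  FFFFFFFF..  {a→[0, 3, 4, 5]; b→[6]; c→[1, 7]; d→[2]}
  12. unlink(a)  ⇒  .FF...FF..  {b→[6]; c→[1, 7]; d→[2]}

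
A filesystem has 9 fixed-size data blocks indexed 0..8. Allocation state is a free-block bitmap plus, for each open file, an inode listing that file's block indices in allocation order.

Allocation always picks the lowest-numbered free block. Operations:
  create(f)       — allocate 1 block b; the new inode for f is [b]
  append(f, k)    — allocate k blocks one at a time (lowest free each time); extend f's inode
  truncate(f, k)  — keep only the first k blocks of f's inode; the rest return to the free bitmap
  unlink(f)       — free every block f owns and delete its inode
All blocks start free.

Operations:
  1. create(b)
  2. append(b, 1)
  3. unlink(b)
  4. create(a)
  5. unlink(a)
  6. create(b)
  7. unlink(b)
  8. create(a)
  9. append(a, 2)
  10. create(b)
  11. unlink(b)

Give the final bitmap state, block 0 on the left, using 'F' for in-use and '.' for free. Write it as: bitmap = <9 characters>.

bitmap = FFF......

  1. create(b)  ⇒  F........  {b→[0]}
  2. append(b, 1)  ⇒  FF.......  {b→[0, 1]}
  3. unlink(b)  ⇒  .........  {}
  4. create(a)  ⇒  F........  {a→[0]}
  5. unlink(a)  ⇒  .........  {}
  6. create(b)  ⇒  F........  {b→[0]}
  7. unlink(b)  ⇒  .........  {}
  8. create(a)  ⇒  F........  {a→[0]}
  9. append(a, 2)  ⇒  FFF......  {a→[0, 1, 2]}
  10. create(b)  ⇒  FFFF.....  {a→[0, 1, 2]; b→[3]}
  11. unlink(b)  ⇒  FFF......  {a→[0, 1, 2]}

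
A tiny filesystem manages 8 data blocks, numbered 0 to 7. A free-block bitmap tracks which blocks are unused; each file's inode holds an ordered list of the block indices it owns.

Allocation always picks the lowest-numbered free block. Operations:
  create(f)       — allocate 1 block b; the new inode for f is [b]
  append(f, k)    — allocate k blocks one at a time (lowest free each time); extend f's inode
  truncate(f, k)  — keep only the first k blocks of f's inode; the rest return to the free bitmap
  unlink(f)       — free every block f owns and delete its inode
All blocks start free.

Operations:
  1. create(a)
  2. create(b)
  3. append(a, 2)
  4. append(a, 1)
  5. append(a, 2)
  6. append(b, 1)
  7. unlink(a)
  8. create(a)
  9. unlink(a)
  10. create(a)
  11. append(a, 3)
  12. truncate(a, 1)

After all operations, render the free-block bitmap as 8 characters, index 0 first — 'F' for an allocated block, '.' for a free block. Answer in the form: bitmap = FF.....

bitmap = FF.....F

  1. create(a)  ⇒  F.......  {a→[0]}
  2. create(b)  ⇒  FF......  {a→[0]; b→[1]}
  3. append(a, 2)  ⇒  FFFF....  {a→[0, 2, 3]; b→[1]}
  4. append(a, 1)  ⇒  FFFFF...  {a→[0, 2, 3, 4]; b→[1]}
  5. append(a, 2)  ⇒  FFFFFFF.  {a→[0, 2, 3, 4, 5, 6]; b→[1]}
  6. append(b, 1)  ⇒  FFFFFFFF  {a→[0, 2, 3, 4, 5, 6]; b→[1, 7]}
  7. unlink(a)  ⇒  .F.....F  {b→[1, 7]}
  8. create(a)  ⇒  FF.....F  {a→[0]; b→[1, 7]}
  9. unlink(a)  ⇒  .F.....F  {b→[1, 7]}
  10. create(a)  ⇒  FF.....F  {a→[0]; b→[1, 7]}
  11. append(a, 3)  ⇒  FFFFF..F  {a→[0, 2, 3, 4]; b→[1, 7]}
  12. truncate(a, 1)  ⇒  FF.....F  {a→[0]; b→[1, 7]}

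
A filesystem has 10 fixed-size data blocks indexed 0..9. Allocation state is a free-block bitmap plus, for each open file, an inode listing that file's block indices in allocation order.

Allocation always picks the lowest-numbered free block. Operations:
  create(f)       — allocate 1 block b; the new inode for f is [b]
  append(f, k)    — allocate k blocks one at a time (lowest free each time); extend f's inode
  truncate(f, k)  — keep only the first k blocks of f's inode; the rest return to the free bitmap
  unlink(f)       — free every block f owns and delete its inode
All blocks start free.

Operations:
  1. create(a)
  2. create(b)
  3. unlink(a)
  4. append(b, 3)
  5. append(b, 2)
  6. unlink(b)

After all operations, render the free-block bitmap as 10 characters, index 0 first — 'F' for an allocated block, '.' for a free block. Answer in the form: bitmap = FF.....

create(a): bitmap=F......... | a=[0]
create(b): bitmap=FF........ | a=[0] b=[1]
unlink(a): bitmap=.F........ | b=[1]
append(b, 3): bitmap=FFFF...... | b=[1, 0, 2, 3]
append(b, 2): bitmap=FFFFFF.... | b=[1, 0, 2, 3, 4, 5]
unlink(b): bitmap=.......... | 

bitmap = ..........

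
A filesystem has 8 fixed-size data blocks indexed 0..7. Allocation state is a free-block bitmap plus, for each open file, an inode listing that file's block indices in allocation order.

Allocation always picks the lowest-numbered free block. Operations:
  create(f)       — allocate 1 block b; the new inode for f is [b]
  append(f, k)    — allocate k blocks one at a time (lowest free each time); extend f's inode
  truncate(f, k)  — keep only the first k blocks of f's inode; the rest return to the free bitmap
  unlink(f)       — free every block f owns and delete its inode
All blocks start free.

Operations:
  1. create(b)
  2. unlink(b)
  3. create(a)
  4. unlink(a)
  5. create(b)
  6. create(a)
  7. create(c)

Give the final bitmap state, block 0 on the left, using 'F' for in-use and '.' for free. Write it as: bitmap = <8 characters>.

bitmap = FFF.....

after create(b) → b:[0]  free=[F.......]
after unlink(b) →   free=[........]
after create(a) → a:[0]  free=[F.......]
after unlink(a) →   free=[........]
after create(b) → b:[0]  free=[F.......]
after create(a) → a:[1], b:[0]  free=[FF......]
after create(c) → a:[1], b:[0], c:[2]  free=[FFF.....]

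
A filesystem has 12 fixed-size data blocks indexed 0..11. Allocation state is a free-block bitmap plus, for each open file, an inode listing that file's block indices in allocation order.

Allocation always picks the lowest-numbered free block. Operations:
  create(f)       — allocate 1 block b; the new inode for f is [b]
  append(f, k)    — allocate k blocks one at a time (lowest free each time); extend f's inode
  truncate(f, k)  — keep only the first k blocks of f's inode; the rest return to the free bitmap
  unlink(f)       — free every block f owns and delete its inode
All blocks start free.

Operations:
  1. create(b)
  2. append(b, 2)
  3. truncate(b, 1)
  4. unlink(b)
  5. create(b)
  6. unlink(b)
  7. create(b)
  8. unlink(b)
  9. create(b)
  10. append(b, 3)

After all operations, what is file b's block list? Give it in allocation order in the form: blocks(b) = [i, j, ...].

after create(b) → b:[0]  free=[F...........]
after append(b, 2) → b:[0, 1, 2]  free=[FFF.........]
after truncate(b, 1) → b:[0]  free=[F...........]
after unlink(b) →   free=[............]
after create(b) → b:[0]  free=[F...........]
after unlink(b) →   free=[............]
after create(b) → b:[0]  free=[F...........]
after unlink(b) →   free=[............]
after create(b) → b:[0]  free=[F...........]
after append(b, 3) → b:[0, 1, 2, 3]  free=[FFFF........]

blocks(b) = [0, 1, 2, 3]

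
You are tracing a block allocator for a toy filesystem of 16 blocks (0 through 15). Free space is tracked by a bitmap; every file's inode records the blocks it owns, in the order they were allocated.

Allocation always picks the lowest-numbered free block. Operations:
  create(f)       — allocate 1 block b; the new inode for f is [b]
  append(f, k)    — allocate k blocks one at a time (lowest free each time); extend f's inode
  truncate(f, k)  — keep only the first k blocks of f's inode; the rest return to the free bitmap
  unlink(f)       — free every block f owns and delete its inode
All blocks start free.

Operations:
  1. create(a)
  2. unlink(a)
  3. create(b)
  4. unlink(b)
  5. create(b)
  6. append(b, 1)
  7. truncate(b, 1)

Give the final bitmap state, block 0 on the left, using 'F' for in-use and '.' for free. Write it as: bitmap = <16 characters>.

bitmap = F...............

[1] create(a) — a=0 (map F...............)
[2] unlink(a) —  (map ................)
[3] create(b) — b=0 (map F...............)
[4] unlink(b) —  (map ................)
[5] create(b) — b=0 (map F...............)
[6] append(b, 1) — b=0,1 (map FF..............)
[7] truncate(b, 1) — b=0 (map F...............)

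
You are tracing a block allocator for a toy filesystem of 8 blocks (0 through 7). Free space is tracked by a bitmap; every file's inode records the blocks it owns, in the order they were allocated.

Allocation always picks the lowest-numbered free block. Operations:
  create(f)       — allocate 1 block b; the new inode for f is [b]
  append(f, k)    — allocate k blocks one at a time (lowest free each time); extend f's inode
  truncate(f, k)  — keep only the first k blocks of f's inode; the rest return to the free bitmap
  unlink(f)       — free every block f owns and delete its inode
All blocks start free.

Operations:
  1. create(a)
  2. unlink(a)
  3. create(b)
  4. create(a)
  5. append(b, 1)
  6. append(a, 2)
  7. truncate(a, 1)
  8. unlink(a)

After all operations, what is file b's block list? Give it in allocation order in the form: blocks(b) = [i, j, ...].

blocks(b) = [0, 2]

after create(a) → a:[0]  free=[F.......]
after unlink(a) →   free=[........]
after create(b) → b:[0]  free=[F.......]
after create(a) → a:[1], b:[0]  free=[FF......]
after append(b, 1) → a:[1], b:[0, 2]  free=[FFF.....]
after append(a, 2) → a:[1, 3, 4], b:[0, 2]  free=[FFFFF...]
after truncate(a, 1) → a:[1], b:[0, 2]  free=[FFF.....]
after unlink(a) → b:[0, 2]  free=[F.F.....]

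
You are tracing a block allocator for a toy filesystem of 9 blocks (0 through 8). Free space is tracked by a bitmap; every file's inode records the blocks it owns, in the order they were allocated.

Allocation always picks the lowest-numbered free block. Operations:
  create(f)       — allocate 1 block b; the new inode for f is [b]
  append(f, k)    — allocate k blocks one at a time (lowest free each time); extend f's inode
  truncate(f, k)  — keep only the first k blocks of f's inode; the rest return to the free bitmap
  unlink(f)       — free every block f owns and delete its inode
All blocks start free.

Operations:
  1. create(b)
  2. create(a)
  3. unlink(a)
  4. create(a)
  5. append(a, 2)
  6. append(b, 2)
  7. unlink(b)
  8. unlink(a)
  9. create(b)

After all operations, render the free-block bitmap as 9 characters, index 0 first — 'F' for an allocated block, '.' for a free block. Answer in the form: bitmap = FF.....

after create(b) → b:[0]  free=[F........]
after create(a) → a:[1], b:[0]  free=[FF.......]
after unlink(a) → b:[0]  free=[F........]
after create(a) → a:[1], b:[0]  free=[FF.......]
after append(a, 2) → a:[1, 2, 3], b:[0]  free=[FFFF.....]
after append(b, 2) → a:[1, 2, 3], b:[0, 4, 5]  free=[FFFFFF...]
after unlink(b) → a:[1, 2, 3]  free=[.FFF.....]
after unlink(a) →   free=[.........]
after create(b) → b:[0]  free=[F........]

bitmap = F........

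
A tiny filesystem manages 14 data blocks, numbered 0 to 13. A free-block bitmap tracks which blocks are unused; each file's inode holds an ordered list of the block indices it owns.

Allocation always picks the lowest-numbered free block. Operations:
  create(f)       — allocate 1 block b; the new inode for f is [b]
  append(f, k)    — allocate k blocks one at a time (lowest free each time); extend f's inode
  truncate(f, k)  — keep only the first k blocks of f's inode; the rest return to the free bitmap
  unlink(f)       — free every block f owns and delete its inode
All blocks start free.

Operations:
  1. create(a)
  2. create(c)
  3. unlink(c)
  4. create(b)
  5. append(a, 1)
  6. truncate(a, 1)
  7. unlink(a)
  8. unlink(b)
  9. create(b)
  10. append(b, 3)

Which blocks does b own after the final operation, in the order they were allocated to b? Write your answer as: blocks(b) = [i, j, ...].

blocks(b) = [0, 1, 2, 3]

  1. create(a)  ⇒  F.............  {a→[0]}
  2. create(c)  ⇒  FF............  {a→[0]; c→[1]}
  3. unlink(c)  ⇒  F.............  {a→[0]}
  4. create(b)  ⇒  FF............  {a→[0]; b→[1]}
  5. append(a, 1)  ⇒  FFF...........  {a→[0, 2]; b→[1]}
  6. truncate(a, 1)  ⇒  FF............  {a→[0]; b→[1]}
  7. unlink(a)  ⇒  .F............  {b→[1]}
  8. unlink(b)  ⇒  ..............  {}
  9. create(b)  ⇒  F.............  {b→[0]}
  10. append(b, 3)  ⇒  FFFF..........  {b→[0, 1, 2, 3]}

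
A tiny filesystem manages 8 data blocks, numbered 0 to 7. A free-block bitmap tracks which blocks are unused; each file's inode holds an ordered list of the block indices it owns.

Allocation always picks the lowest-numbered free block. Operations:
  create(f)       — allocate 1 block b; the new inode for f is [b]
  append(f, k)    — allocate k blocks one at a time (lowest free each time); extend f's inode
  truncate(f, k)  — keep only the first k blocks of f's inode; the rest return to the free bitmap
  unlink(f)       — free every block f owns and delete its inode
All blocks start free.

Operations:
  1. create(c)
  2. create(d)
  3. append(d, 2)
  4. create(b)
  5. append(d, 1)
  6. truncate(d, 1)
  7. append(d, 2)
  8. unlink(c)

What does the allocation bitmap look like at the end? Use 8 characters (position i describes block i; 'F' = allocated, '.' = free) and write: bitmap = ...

after create(c) → c:[0]  free=[F.......]
after create(d) → c:[0], d:[1]  free=[FF......]
after append(d, 2) → c:[0], d:[1, 2, 3]  free=[FFFF....]
after create(b) → b:[4], c:[0], d:[1, 2, 3]  free=[FFFFF...]
after append(d, 1) → b:[4], c:[0], d:[1, 2, 3, 5]  free=[FFFFFF..]
after truncate(d, 1) → b:[4], c:[0], d:[1]  free=[FF..F...]
after append(d, 2) → b:[4], c:[0], d:[1, 2, 3]  free=[FFFFF...]
after unlink(c) → b:[4], d:[1, 2, 3]  free=[.FFFF...]

bitmap = .FFFF...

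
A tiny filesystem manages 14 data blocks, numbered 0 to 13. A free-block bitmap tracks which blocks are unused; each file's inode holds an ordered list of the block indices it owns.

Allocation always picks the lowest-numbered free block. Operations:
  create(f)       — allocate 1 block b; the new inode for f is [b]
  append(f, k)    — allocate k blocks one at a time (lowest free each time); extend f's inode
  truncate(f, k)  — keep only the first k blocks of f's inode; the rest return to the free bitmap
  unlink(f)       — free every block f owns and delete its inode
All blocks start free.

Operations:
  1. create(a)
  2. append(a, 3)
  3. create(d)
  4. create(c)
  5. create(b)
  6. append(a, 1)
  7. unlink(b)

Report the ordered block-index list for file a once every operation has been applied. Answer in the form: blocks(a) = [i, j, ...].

after create(a) → a:[0]  free=[F.............]
after append(a, 3) → a:[0, 1, 2, 3]  free=[FFFF..........]
after create(d) → a:[0, 1, 2, 3], d:[4]  free=[FFFFF.........]
after create(c) → a:[0, 1, 2, 3], c:[5], d:[4]  free=[FFFFFF........]
after create(b) → a:[0, 1, 2, 3], b:[6], c:[5], d:[4]  free=[FFFFFFF.......]
after append(a, 1) → a:[0, 1, 2, 3, 7], b:[6], c:[5], d:[4]  free=[FFFFFFFF......]
after unlink(b) → a:[0, 1, 2, 3, 7], c:[5], d:[4]  free=[FFFFFF.F......]

blocks(a) = [0, 1, 2, 3, 7]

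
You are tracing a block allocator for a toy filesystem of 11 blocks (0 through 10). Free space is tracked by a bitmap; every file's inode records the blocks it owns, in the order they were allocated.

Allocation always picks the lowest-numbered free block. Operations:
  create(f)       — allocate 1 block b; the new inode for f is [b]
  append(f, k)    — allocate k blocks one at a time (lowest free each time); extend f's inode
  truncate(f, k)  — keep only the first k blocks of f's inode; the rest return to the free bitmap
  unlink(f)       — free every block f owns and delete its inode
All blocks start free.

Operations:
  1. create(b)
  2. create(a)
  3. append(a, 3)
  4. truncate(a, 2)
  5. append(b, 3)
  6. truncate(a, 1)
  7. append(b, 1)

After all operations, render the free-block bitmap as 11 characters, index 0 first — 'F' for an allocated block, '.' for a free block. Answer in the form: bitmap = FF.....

  1. create(b)  ⇒  F..........  {b→[0]}
  2. create(a)  ⇒  FF.........  {a→[1]; b→[0]}
  3. append(a, 3)  ⇒  FFFFF......  {a→[1, 2, 3, 4]; b→[0]}
  4. truncate(a, 2)  ⇒  FFF........  {a→[1, 2]; b→[0]}
  5. append(b, 3)  ⇒  FFFFFF.....  {a→[1, 2]; b→[0, 3, 4, 5]}
  6. truncate(a, 1)  ⇒  FF.FFF.....  {a→[1]; b→[0, 3, 4, 5]}
  7. append(b, 1)  ⇒  FFFFFF.....  {a→[1]; b→[0, 3, 4, 5, 2]}

bitmap = FFFFFF.....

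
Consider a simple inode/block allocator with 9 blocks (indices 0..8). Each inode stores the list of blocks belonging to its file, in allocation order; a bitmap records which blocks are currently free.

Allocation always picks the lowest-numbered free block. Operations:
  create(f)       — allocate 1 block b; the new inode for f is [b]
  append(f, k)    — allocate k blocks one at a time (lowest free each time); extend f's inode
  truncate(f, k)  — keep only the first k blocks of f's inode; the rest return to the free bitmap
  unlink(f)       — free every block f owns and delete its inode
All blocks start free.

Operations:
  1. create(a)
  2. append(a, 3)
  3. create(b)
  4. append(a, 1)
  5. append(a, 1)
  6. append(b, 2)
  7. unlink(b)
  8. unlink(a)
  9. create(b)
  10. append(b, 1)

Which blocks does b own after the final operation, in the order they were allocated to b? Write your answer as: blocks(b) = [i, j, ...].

blocks(b) = [0, 1]

create(a): bitmap=F........ | a=[0]
append(a, 3): bitmap=FFFF..... | a=[0, 1, 2, 3]
create(b): bitmap=FFFFF.... | a=[0, 1, 2, 3] b=[4]
append(a, 1): bitmap=FFFFFF... | a=[0, 1, 2, 3, 5] b=[4]
append(a, 1): bitmap=FFFFFFF.. | a=[0, 1, 2, 3, 5, 6] b=[4]
append(b, 2): bitmap=FFFFFFFFF | a=[0, 1, 2, 3, 5, 6] b=[4, 7, 8]
unlink(b): bitmap=FFFF.FF.. | a=[0, 1, 2, 3, 5, 6]
unlink(a): bitmap=......... | 
create(b): bitmap=F........ | b=[0]
append(b, 1): bitmap=FF....... | b=[0, 1]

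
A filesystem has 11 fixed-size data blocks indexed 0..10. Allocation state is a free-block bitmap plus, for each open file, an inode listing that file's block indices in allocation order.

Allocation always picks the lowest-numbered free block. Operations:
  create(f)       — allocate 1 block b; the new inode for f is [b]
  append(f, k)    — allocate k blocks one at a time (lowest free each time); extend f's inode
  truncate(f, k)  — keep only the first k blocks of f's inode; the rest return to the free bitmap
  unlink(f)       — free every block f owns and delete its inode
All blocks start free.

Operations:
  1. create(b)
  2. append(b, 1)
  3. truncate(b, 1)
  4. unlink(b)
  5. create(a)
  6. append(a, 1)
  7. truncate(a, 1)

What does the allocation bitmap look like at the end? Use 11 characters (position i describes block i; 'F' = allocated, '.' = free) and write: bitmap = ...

bitmap = F..........

create(b): bitmap=F.......... | b=[0]
append(b, 1): bitmap=FF......... | b=[0, 1]
truncate(b, 1): bitmap=F.......... | b=[0]
unlink(b): bitmap=........... | 
create(a): bitmap=F.......... | a=[0]
append(a, 1): bitmap=FF......... | a=[0, 1]
truncate(a, 1): bitmap=F.......... | a=[0]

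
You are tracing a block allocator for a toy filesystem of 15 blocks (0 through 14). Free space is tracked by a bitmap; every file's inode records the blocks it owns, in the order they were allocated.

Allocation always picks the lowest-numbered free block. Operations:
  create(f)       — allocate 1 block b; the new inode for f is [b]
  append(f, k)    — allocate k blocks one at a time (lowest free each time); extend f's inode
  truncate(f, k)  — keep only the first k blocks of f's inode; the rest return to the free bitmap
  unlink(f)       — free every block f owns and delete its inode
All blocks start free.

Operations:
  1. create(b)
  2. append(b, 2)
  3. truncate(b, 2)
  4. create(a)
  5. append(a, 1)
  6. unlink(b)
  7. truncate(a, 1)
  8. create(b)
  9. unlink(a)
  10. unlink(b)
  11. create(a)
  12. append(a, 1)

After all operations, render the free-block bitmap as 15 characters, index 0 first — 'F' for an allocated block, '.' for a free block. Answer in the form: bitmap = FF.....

after create(b) → b:[0]  free=[F..............]
after append(b, 2) → b:[0, 1, 2]  free=[FFF............]
after truncate(b, 2) → b:[0, 1]  free=[FF.............]
after create(a) → a:[2], b:[0, 1]  free=[FFF............]
after append(a, 1) → a:[2, 3], b:[0, 1]  free=[FFFF...........]
after unlink(b) → a:[2, 3]  free=[..FF...........]
after truncate(a, 1) → a:[2]  free=[..F............]
after create(b) → a:[2], b:[0]  free=[F.F............]
after unlink(a) → b:[0]  free=[F..............]
after unlink(b) →   free=[...............]
after create(a) → a:[0]  free=[F..............]
after append(a, 1) → a:[0, 1]  free=[FF.............]

bitmap = FF.............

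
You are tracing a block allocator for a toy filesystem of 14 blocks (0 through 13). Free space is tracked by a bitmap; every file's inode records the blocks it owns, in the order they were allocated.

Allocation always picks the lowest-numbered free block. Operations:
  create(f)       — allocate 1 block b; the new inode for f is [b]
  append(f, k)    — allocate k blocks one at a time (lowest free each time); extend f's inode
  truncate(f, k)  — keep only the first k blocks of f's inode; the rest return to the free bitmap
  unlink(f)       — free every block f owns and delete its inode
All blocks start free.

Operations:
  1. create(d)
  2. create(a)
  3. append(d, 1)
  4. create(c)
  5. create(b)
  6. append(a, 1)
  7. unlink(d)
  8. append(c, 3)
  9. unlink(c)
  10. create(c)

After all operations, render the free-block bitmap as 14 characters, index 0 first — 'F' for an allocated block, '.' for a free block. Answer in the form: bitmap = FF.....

bitmap = FF..FF........

[1] create(d) — d=0 (map F.............)
[2] create(a) — a=1 d=0 (map FF............)
[3] append(d, 1) — a=1 d=0,2 (map FFF...........)
[4] create(c) — a=1 c=3 d=0,2 (map FFFF..........)
[5] create(b) — a=1 b=4 c=3 d=0,2 (map FFFFF.........)
[6] append(a, 1) — a=1,5 b=4 c=3 d=0,2 (map FFFFFF........)
[7] unlink(d) — a=1,5 b=4 c=3 (map .F.FFF........)
[8] append(c, 3) — a=1,5 b=4 c=3,0,2,6 (map FFFFFFF.......)
[9] unlink(c) — a=1,5 b=4 (map .F..FF........)
[10] create(c) — a=1,5 b=4 c=0 (map FF..FF........)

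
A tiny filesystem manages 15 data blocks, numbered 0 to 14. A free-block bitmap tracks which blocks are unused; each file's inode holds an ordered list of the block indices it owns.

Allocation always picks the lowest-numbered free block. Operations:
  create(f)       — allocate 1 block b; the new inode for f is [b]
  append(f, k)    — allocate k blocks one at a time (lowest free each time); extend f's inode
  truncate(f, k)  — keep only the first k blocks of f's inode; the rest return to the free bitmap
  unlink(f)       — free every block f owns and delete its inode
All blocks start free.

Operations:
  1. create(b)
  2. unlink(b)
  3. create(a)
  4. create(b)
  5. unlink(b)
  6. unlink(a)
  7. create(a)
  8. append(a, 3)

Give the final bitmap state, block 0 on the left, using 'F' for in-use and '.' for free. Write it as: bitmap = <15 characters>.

  1. create(b)  ⇒  F..............  {b→[0]}
  2. unlink(b)  ⇒  ...............  {}
  3. create(a)  ⇒  F..............  {a→[0]}
  4. create(b)  ⇒  FF.............  {a→[0]; b→[1]}
  5. unlink(b)  ⇒  F..............  {a→[0]}
  6. unlink(a)  ⇒  ...............  {}
  7. create(a)  ⇒  F..............  {a→[0]}
  8. append(a, 3)  ⇒  FFFF...........  {a→[0, 1, 2, 3]}

bitmap = FFFF...........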